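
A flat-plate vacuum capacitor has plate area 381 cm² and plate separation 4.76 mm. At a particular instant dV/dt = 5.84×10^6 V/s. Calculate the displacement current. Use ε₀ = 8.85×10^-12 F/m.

4.14×10^-4 A

E = V/d so dE/dt = (dV/dt)/d = 1.227×10^9 V/(m·s), and I_d = ε₀ A dE/dt = (8.85×10^-12)(0.0381)(1.227×10^9) = 4.14×10^-4 A.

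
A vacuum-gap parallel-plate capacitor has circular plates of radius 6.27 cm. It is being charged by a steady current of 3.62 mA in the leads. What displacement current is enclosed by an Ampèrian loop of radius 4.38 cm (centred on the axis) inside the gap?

No conduction current crosses the gap, so I_d there equals the 3.62×10^-3 A in the leads.
Through an area πr² the displacement current is I_d·(πr²/πR²) = I_d (r/R)² = 1.77×10^-3 A.

1.77×10^-3 A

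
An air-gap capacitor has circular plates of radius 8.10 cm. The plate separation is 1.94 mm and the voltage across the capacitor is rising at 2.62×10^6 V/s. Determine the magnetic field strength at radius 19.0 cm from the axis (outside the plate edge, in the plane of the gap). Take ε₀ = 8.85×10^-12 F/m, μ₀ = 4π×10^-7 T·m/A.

With E = V/d, dE/dt = 1.351×10^9 V/(m·s) and πR² = 0.02061 m², giving I_d = ε₀ πR² dE/dt = 2.464×10^-4 A.
For r ≥ R the full I_d is enclosed: B = μ₀ I_d/(2πr) = (4π×10^-7)(2.464×10^-4)/(2π·0.190) = 2.59×10^-10 T.

2.59×10^-10 T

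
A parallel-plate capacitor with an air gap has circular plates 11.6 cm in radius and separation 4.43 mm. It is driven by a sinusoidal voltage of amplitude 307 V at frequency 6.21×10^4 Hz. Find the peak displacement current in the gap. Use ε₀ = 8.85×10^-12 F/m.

0.0101 A

(dE/dt)_max = V₀ω/d = 2.704×10^10 V/(m·s); ω = 2πf = 3.902×10^5 rad/s.
I_d,max = ε₀ A (dE/dt)_max = (8.85×10^-12)(0.04227)(2.704×10^10) = 0.0101 A.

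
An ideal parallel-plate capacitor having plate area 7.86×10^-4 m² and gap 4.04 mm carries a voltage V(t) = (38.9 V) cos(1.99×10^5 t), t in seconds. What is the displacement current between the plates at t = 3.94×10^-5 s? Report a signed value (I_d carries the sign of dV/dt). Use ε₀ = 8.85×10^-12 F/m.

-1.33×10^-5 A

dV/dt = (38.9)(1.99×10^5)·−sin(7.8406) = -7.740×10^6 V/s.
I_d = C dV/dt with C = ε₀A/d = (8.85×10^-12)(7.86×10^-4)/(4.04×10^-3) = 1.722×10^-12 F, so I_d = (1.722×10^-12)(-7.740×10^6) = -1.33×10^-5 A.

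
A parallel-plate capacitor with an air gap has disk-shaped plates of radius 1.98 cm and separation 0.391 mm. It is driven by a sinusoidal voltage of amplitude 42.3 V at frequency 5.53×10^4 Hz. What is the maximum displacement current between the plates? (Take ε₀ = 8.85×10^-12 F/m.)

The displacement current equals the conduction current C dV/dt, which peaks at C V₀ ω.
With C = ε₀A/d = (8.85×10^-12)(1.232×10^-3)/(3.91×10^-4) = 2.789×10^-11 F and ω = 2πf = 3.475×10^5 rad/s, I_d,max = (2.789×10^-11)(42.3)(3.475×10^5) = 4.10×10^-4 A.

4.10×10^-4 A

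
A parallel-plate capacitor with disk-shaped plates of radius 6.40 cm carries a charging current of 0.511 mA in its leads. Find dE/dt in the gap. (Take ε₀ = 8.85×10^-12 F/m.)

4.49×10^9 V/(m·s)

The displacement current between the plates equals the conduction current, I_d = 0.511 mA.
Inverting I_d = ε₀ A dE/dt gives dE/dt = 5.11×10^-4 / (8.85×10^-12 · 0.01287) = 4.49×10^9 V/(m·s).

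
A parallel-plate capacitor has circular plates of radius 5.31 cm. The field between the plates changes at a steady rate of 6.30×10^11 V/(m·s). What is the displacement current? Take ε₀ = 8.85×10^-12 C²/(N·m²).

0.0494 A

I_d = ε₀ A (dE/dt) = (8.85×10^-12)(8.858×10^-3 m²)(6.30×10^11) = 0.0494 A.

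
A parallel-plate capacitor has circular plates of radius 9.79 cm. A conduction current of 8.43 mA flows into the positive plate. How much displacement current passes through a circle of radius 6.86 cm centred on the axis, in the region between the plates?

No conduction current crosses the gap, so I_d there equals the 8.43×10^-3 A in the leads.
Through an area πr² the displacement current is I_d·(πr²/πR²) = I_d (r/R)² = 4.14×10^-3 A.

4.14×10^-3 A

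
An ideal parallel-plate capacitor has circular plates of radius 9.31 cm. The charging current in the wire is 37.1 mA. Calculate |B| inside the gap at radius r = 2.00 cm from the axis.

1.71×10^-8 T

No conduction current crosses the gap, so I_d there equals the 0.0371 A in the leads.
An Ampèrian loop of radius r encloses a fraction (r/R)² of I_d. Then B·2πr = μ₀ I_d (r/R)², giving B = μ₀ I_d r/(2πR²) = 1.71×10^-8 T.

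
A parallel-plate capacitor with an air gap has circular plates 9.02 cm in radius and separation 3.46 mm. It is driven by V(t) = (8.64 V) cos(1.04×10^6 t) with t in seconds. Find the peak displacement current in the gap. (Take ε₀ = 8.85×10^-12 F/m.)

The displacement current equals the conduction current C dV/dt, which peaks at C V₀ ω.
With C = ε₀A/d = (8.85×10^-12)(0.02556)/(3.46×10^-3) = 6.538×10^-11 F and ω = 1.04×10^6 rad/s, I_d,max = (6.538×10^-11)(8.64)(1.04×10^6) = 5.87×10^-4 A.

5.87×10^-4 A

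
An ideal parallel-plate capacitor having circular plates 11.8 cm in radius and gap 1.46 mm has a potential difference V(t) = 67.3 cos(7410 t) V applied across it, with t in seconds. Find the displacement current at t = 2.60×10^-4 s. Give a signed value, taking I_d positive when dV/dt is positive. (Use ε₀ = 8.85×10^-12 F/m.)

C = ε₀A/d = (8.85×10^-12)(0.04374)/(1.46×10^-3) = 2.651×10^-10 F. dV/dt = V₀ω·−sin(ωt); at ωt = 1.9266 rad this factor is -0.9374.
I_d = C dV/dt = (2.651×10^-10)(67.3)(7410)(-0.9374) = -1.24×10^-4 A.

-1.24×10^-4 A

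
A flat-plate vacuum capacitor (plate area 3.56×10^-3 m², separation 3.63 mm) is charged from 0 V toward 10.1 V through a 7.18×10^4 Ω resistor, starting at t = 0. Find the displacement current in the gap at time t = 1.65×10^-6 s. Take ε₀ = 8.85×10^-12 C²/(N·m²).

C = ε₀A/d = (8.85×10^-12)(3.56×10^-3)/(3.63×10^-3) = 8.679×10^-12 F and τ = RC = 6.232×10^-7 s. I_d in the gap equals the RC charging current.
I_d(t) = (V₀/R) e^(−t/τ) = 1.407×10^-4 · e^(−2.648) = 9.96×10^-6 A.

9.96×10^-6 A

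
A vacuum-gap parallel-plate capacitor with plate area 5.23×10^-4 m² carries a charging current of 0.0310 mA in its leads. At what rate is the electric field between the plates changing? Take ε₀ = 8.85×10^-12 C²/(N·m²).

6.70×10^9 V/(m·s)

The displacement current between the plates equals the conduction current, I_d = 0.0310 mA.
Inverting I_d = ε₀ A dE/dt gives dE/dt = 3.10×10^-5 / (8.85×10^-12 · 5.23×10^-4) = 6.70×10^9 V/(m·s).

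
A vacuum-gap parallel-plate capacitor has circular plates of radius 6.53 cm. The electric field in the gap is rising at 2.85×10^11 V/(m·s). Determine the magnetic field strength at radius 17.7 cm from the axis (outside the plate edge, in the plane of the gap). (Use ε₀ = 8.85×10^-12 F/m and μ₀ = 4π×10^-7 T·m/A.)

3.82×10^-8 T

Through the whole plate area (πR² = 0.01340 m²), I_d = ε₀ πR² dE/dt = 0.03380 A.
Outside the plates the loop encloses all of I_d, so B·2πr = μ₀ I_d and B = 3.82×10^-8 T.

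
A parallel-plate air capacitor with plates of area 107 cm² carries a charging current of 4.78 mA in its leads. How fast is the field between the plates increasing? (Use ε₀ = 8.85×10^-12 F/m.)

The displacement current between the plates equals the conduction current, I_d = 4.78 mA.
Inverting I_d = ε₀ A dE/dt gives dE/dt = 4.78×10^-3 / (8.85×10^-12 · 0.0107) = 5.05×10^10 V/(m·s).

5.05×10^10 V/(m·s)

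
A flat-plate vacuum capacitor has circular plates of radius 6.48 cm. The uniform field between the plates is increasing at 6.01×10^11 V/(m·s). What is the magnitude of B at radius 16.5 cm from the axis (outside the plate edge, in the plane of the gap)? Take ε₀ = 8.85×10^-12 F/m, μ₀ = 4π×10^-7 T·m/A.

8.50×10^-8 T

Through the whole plate area (πR² = 0.01319 m²), I_d = ε₀ πR² dE/dt = 0.07016 A.
Outside the plates the loop encloses all of I_d, so B·2πr = μ₀ I_d and B = 8.50×10^-8 T.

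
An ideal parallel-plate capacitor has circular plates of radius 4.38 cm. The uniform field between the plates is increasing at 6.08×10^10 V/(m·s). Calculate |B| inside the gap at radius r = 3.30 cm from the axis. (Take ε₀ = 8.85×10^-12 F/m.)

Through the whole plate area (πR² = 6.027×10^-3 m²), I_d = ε₀ πR² dE/dt = 3.243×10^-3 A.
∮B·dl = μ₀ I_d,enc with I_d,enc = I_d r²/R² = 1.841×10^-3 A; so B = μ₀ I_d,enc/(2πr) = 1.12×10^-8 T.

1.12×10^-8 T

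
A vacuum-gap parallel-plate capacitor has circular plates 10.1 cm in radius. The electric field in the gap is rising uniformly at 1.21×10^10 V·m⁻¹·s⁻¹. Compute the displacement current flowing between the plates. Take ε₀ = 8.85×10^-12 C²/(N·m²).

3.43×10^-3 A

The displacement current is ε₀ times dΦ_E/dt = ε₀ A dE/dt = (8.85×10^-12)(0.03205)(1.21×10^10) = 3.43×10^-3 A.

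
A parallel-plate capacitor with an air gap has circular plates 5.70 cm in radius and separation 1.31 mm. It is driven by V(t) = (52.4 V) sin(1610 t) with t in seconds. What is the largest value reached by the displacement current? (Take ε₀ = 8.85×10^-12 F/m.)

5.82×10^-6 A

The displacement current equals the conduction current C dV/dt, which peaks at C V₀ ω.
With C = ε₀A/d = (8.85×10^-12)(0.01021)/(1.31×10^-3) = 6.898×10^-11 F and ω = 1610 rad/s, I_d,max = (6.898×10^-11)(52.4)(1610) = 5.82×10^-6 A.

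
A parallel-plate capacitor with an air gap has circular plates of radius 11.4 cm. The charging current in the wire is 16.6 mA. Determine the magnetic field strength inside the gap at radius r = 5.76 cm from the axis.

Between the plates the displacement current equals the wire current: I_d = 16.6 mA = 0.0166 A.
∮B·dl = μ₀ I_d,enc with I_d,enc = I_d r²/R² = 4.238×10^-3 A; so B = μ₀ I_d,enc/(2πr) = 1.47×10^-8 T.

1.47×10^-8 T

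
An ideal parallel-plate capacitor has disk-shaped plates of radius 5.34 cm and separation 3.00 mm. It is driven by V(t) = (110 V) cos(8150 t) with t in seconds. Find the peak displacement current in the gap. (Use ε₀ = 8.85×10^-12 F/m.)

The displacement current equals the conduction current C dV/dt, which peaks at C V₀ ω.
With C = ε₀A/d = (8.85×10^-12)(8.958×10^-3)/(3.00×10^-3) = 2.643×10^-11 F and ω = 8150 rad/s, I_d,max = (2.643×10^-11)(110)(8150) = 2.37×10^-5 A.

2.37×10^-5 A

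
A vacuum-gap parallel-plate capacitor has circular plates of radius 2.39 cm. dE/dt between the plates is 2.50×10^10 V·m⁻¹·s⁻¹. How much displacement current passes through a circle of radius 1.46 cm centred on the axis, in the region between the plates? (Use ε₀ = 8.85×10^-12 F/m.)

Total displacement current: I_d = ε₀(πR²)(dE/dt) = (8.85×10^-12)(1.795×10^-3)(2.50×10^10) = 3.971×10^-4 A.
Since J_d is uniform, the enclosed fraction is (r/R)² = 0.3732, giving I_d,enc = 1.48×10^-4 A.

1.48×10^-4 A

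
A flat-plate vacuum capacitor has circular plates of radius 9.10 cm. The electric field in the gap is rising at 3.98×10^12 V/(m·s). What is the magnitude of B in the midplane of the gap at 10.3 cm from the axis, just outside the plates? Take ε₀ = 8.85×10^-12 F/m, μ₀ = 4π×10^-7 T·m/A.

1.78×10^-6 T

Total displacement current: I_d = ε₀(πR²)(dE/dt) = (8.85×10^-12)(0.02602)(3.98×10^12) = 0.9165 A.
With r > R the enclosed displacement current is the full I_d; B = μ₀ I_d / (2πr) = 1.78×10^-6 T.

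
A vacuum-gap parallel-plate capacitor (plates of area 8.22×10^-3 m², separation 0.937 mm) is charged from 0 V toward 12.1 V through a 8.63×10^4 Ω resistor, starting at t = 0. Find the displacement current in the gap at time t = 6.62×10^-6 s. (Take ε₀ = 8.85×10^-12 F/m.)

5.22×10^-5 A

C = ε₀A/d = (8.85×10^-12)(8.22×10^-3)/(9.37×10^-4) = 7.764×10^-11 F and τ = RC = 6.700×10^-6 s. I_d in the gap equals the RC charging current.
I_d(t) = (V₀/R) e^(−t/τ) = 1.402×10^-4 · e^(−0.9881) = 5.22×10^-5 A.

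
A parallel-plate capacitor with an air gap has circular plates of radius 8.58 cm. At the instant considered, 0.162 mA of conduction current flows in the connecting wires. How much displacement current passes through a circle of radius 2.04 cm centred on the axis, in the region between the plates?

Between the plates the displacement current equals the wire current: I_d = 0.162 mA = 1.62×10^-4 A.
Since J_d is uniform, the enclosed fraction is (r/R)² = 0.05653, giving I_d,enc = 9.16×10^-6 A.

9.16×10^-6 A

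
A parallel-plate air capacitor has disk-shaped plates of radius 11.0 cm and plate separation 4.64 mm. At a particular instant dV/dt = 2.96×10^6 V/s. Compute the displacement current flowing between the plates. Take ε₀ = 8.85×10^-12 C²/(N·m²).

E = V/d so dE/dt = (dV/dt)/d = 6.379×10^8 V/(m·s), and I_d = ε₀ A dE/dt = (8.85×10^-12)(0.03801)(6.379×10^8) = 2.15×10^-4 A.

2.15×10^-4 A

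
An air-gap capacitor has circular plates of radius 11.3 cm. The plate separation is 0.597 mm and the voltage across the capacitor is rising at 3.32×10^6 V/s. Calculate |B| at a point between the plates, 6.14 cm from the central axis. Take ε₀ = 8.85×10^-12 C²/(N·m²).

With E = V/d, dE/dt = 5.561×10^9 V/(m·s) and πR² = 0.04011 m², giving I_d = ε₀ πR² dE/dt = 1.974×10^-3 A.
For r < R the Ampère–Maxwell law gives B(2πr) = μ₀ I_d (r²/R²), so B = μ₀ I_d r/(2πR²) = (4π×10^-7)(1.974×10^-3)(0.0614)/(2π·0.113²) = 1.90×10^-9 T.

1.90×10^-9 T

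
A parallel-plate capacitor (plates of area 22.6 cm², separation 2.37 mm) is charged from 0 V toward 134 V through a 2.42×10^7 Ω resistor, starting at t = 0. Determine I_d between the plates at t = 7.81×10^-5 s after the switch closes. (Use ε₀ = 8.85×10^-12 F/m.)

C = ε₀A/d = (8.85×10^-12)(2.26×10^-3)/(2.37×10^-3) = 8.439×10^-12 F and τ = RC = 2.042×10^-4 s. I_d in the gap equals the RC charging current.
I_d(t) = (V₀/R) e^(−t/τ) = 5.537×10^-6 · e^(−0.3825) = 3.78×10^-6 A.

3.78×10^-6 A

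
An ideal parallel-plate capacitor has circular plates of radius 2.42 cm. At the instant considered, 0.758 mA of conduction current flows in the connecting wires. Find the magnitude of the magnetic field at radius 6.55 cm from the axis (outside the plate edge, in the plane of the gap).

Between the plates the displacement current equals the wire current: I_d = 0.758 mA = 7.58×10^-4 A.
For r ≥ R the full I_d is enclosed: B = μ₀ I_d/(2πr) = (4π×10^-7)(7.58×10^-4)/(2π·0.0655) = 2.31×10^-9 T.

2.31×10^-9 T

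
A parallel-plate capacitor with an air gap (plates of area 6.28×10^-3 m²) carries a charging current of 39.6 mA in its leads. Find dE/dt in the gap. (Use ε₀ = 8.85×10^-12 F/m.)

By continuity, I_d in the gap equals the 39.6 mA flowing in the wire.
Since I_d = ε₀ A dE/dt, dE/dt = I_d/(ε₀A) = (0.0396)/((8.85×10^-12)(6.28×10^-3)) = 7.13×10^11 V/(m·s).

7.13×10^11 V/(m·s)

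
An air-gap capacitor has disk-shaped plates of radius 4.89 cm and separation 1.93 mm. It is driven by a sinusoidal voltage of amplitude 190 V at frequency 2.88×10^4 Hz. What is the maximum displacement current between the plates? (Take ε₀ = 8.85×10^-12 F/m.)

C = ε₀A/d = (8.85×10^-12)(7.512×10^-3)/(1.93×10^-3) = 3.445×10^-11 F; ω = 2πf = 1.810×10^5 rad/s.
I_d = C dV/dt, so |I_d|_max = C V₀ ω = (3.445×10^-11)(190)(1.810×10^5) = 1.18×10^-3 A.

1.18×10^-3 A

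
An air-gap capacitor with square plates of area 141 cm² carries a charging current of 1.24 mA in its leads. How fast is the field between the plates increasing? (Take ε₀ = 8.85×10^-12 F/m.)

By continuity, I_d in the gap equals the 1.24 mA flowing in the wire.
Since I_d = ε₀ A dE/dt, dE/dt = I_d/(ε₀A) = (1.24×10^-3)/((8.85×10^-12)(0.0141)) = 9.94×10^9 V/(m·s).

9.94×10^9 V/(m·s)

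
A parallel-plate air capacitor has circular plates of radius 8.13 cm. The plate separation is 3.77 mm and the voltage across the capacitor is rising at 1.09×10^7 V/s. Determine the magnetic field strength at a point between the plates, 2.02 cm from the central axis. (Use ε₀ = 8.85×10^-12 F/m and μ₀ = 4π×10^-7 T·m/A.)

3.25×10^-10 T

dE/dt = (dV/dt)/d = 2.891×10^9 V/(m·s); I_d = ε₀(πR²)(dE/dt) = (8.85×10^-12)(0.02076)(2.891×10^9) = 5.312×10^-4 A.
For r < R the Ampère–Maxwell law gives B(2πr) = μ₀ I_d (r²/R²), so B = μ₀ I_d r/(2πR²) = (4π×10^-7)(5.312×10^-4)(0.0202)/(2π·0.0813²) = 3.25×10^-10 T.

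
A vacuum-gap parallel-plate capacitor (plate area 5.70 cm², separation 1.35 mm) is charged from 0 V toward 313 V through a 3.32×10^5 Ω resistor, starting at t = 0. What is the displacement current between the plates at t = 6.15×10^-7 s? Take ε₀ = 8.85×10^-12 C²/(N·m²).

5.74×10^-4 A

C = ε₀A/d = (8.85×10^-12)(5.70×10^-4)/(1.35×10^-3) = 3.737×10^-12 F and τ = RC = 1.241×10^-6 s. I_d in the gap equals the RC charging current.
I_d(t) = (V₀/R) e^(−t/τ) = 9.428×10^-4 · e^(−0.4956) = 5.74×10^-4 A.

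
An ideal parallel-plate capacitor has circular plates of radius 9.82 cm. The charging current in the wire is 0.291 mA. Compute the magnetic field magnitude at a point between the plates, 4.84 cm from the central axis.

2.92×10^-10 T

By continuity the displacement current in the gap matches the conduction current: I_d = 2.91×10^-4 A.
For r < R the Ampère–Maxwell law gives B(2πr) = μ₀ I_d (r²/R²), so B = μ₀ I_d r/(2πR²) = (4π×10^-7)(2.91×10^-4)(0.0484)/(2π·0.0982²) = 2.92×10^-10 T.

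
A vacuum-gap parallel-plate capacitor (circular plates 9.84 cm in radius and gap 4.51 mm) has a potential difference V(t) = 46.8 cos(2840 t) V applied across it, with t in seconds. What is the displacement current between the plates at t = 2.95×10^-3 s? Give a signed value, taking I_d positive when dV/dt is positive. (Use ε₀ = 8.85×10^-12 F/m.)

C = ε₀A/d = (8.85×10^-12)(0.03042)/(4.51×10^-3) = 5.969×10^-11 F. dV/dt = V₀ω·−sin(ωt); at ωt = 8.378 rad this factor is -0.8658.
I_d = C dV/dt = (5.969×10^-11)(46.8)(2840)(-0.8658) = -6.87×10^-6 A.

-6.87×10^-6 A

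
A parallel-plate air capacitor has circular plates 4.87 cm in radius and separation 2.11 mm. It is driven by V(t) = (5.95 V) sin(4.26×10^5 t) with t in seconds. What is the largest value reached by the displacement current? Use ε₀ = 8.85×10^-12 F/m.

The displacement current equals the conduction current C dV/dt, which peaks at C V₀ ω.
With C = ε₀A/d = (8.85×10^-12)(7.451×10^-3)/(2.11×10^-3) = 3.125×10^-11 F and ω = 4.26×10^5 rad/s, I_d,max = (3.125×10^-11)(5.95)(4.26×10^5) = 7.92×10^-5 A.

7.92×10^-5 A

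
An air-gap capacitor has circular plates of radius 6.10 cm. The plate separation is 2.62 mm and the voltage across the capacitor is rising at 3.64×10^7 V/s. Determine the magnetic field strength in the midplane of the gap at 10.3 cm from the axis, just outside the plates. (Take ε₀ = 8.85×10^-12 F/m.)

dE/dt = (dV/dt)/d = 1.389×10^10 V/(m·s); I_d = ε₀(πR²)(dE/dt) = (8.85×10^-12)(0.01169)(1.389×10^10) = 1.437×10^-3 A.
For r ≥ R the full I_d is enclosed: B = μ₀ I_d/(2πr) = (4π×10^-7)(1.437×10^-3)/(2π·0.103) = 2.79×10^-9 T.

2.79×10^-9 T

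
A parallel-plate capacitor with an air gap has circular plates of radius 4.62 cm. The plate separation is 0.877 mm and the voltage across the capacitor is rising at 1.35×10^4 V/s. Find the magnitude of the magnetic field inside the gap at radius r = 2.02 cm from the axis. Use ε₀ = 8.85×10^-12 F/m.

1.73×10^-12 T

dE/dt = (dV/dt)/d = 1.539×10^7 V/(m·s); I_d = ε₀(πR²)(dE/dt) = (8.85×10^-12)(6.706×10^-3)(1.539×10^7) = 9.134×10^-7 A.
∮B·dl = μ₀ I_d,enc with I_d,enc = I_d r²/R² = 1.746×10^-7 A; so B = μ₀ I_d,enc/(2πr) = 1.73×10^-12 T.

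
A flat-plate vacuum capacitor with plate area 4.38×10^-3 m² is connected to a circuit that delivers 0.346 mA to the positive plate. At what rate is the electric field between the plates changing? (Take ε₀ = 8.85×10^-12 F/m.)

The displacement current between the plates equals the conduction current, I_d = 0.346 mA.
Since I_d = ε₀ A dE/dt, dE/dt = I_d/(ε₀A) = (3.46×10^-4)/((8.85×10^-12)(4.38×10^-3)) = 8.93×10^9 V/(m·s).

8.93×10^9 V/(m·s)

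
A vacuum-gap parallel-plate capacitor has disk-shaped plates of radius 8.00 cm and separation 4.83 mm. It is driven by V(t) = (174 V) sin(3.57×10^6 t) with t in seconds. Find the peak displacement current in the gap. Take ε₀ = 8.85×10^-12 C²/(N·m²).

0.0229 A

C = ε₀A/d = (8.85×10^-12)(0.02011)/(4.83×10^-3) = 3.685×10^-11 F; ω = 3.57×10^6 rad/s.
I_d = C dV/dt, so |I_d|_max = C V₀ ω = (3.685×10^-11)(174)(3.57×10^6) = 0.0229 A.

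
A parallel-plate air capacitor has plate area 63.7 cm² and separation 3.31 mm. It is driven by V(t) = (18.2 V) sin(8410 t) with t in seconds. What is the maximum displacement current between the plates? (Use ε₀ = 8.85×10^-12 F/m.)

The displacement current equals the conduction current C dV/dt, which peaks at C V₀ ω.
With C = ε₀A/d = (8.85×10^-12)(6.37×10^-3)/(3.31×10^-3) = 1.703×10^-11 F and ω = 8410 rad/s, I_d,max = (1.703×10^-11)(18.2)(8410) = 2.61×10^-6 A.

2.61×10^-6 A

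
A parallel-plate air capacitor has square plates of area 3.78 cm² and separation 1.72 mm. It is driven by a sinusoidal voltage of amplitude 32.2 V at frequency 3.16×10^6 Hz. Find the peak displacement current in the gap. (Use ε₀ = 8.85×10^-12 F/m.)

The displacement current equals the conduction current C dV/dt, which peaks at C V₀ ω.
With C = ε₀A/d = (8.85×10^-12)(3.78×10^-4)/(1.72×10^-3) = 1.945×10^-12 F and ω = 2πf = 1.985×10^7 rad/s, I_d,max = (1.945×10^-12)(32.2)(1.985×10^7) = 1.24×10^-3 A.

1.24×10^-3 A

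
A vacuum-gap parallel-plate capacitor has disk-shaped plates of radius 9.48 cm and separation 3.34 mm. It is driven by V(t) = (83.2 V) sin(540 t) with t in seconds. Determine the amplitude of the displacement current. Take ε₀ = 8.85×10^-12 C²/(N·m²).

(dE/dt)_max = V₀ω/d = 1.345×10^7 V/(m·s); ω = 540 rad/s.
I_d,max = ε₀ A (dE/dt)_max = (8.85×10^-12)(0.02823)(1.345×10^7) = 3.36×10^-6 A.

3.36×10^-6 A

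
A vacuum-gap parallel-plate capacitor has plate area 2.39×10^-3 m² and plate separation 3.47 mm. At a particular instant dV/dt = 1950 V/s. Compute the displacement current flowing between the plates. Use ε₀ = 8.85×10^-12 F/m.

1.19×10^-8 A

The displacement current equals the charging current C dV/dt. With C = ε₀A/d = (8.85×10^-12)(2.39×10^-3)/(3.47×10^-3) = 6.096×10^-12 F, I_d = (6.096×10^-12)(1950) = 1.19×10^-8 A.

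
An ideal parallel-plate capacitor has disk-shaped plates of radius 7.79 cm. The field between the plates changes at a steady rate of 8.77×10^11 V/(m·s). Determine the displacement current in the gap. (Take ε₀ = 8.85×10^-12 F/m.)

0.148 A

I_d = ε₀ A (dE/dt) = (8.85×10^-12)(0.01906 m²)(8.77×10^11) = 0.148 A.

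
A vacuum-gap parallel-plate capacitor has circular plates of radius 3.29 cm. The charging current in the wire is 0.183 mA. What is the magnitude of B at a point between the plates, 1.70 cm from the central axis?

5.75×10^-10 T

By continuity the displacement current in the gap matches the conduction current: I_d = 1.83×10^-4 A.
For r < R the Ampère–Maxwell law gives B(2πr) = μ₀ I_d (r²/R²), so B = μ₀ I_d r/(2πR²) = (4π×10^-7)(1.83×10^-4)(0.0170)/(2π·0.0329²) = 5.75×10^-10 T.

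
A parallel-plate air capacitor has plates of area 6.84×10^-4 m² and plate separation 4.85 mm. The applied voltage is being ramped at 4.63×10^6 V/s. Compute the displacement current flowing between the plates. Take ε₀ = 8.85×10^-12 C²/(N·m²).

5.78×10^-6 A

The field between the plates is E = V/d, so dE/dt = (4.63×10^6)/(4.85×10^-3 m) = 9.546×10^8 V/(m·s).
I_d = ε₀ A (dE/dt) = (8.85×10^-12)(6.84×10^-4)(9.546×10^8) = 5.78×10^-6 A.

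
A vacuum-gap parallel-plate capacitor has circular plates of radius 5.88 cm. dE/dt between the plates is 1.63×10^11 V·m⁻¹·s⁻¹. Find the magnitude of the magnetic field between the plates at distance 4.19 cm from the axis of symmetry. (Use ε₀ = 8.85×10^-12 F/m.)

Through the whole plate area (πR² = 0.01086 m²), I_d = ε₀ πR² dE/dt = 0.01567 A.
An Ampèrian loop of radius r encloses a fraction (r/R)² of I_d. Then B·2πr = μ₀ I_d (r/R)², giving B = μ₀ I_d r/(2πR²) = 3.80×10^-8 T.

3.80×10^-8 T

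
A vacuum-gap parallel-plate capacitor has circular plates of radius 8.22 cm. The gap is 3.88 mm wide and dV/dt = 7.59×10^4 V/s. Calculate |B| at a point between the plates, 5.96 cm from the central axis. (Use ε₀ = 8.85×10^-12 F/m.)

dE/dt = (dV/dt)/d = 1.956×10^7 V/(m·s); I_d = ε₀(πR²)(dE/dt) = (8.85×10^-12)(0.02123)(1.956×10^7) = 3.675×10^-6 A.
∮B·dl = μ₀ I_d,enc with I_d,enc = I_d r²/R² = 1.932×10^-6 A; so B = μ₀ I_d,enc/(2πr) = 6.48×10^-12 T.

6.48×10^-12 T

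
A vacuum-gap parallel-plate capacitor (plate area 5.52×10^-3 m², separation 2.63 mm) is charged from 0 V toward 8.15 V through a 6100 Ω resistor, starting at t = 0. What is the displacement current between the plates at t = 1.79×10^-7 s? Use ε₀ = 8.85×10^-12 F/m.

C = ε₀A/d = (8.85×10^-12)(5.52×10^-3)/(2.63×10^-3) = 1.857×10^-11 F and τ = RC = 1.133×10^-7 s. I_d in the gap equals the RC charging current.
I_d(t) = (V₀/R) e^(−t/τ) = 1.336×10^-3 · e^(−1.580) = 2.75×10^-4 A.

2.75×10^-4 A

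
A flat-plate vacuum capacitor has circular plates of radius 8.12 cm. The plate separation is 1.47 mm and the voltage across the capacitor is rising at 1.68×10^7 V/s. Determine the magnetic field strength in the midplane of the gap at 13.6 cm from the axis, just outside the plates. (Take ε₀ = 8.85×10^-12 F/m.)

I_d = C dV/dt with C = ε₀πR²/d = 1.247×10^-10 F, so I_d = (1.247×10^-10)(1.68×10^7) = 2.095×10^-3 A.
For r ≥ R the full I_d is enclosed: B = μ₀ I_d/(2πr) = (4π×10^-7)(2.095×10^-3)/(2π·0.136) = 3.08×10^-9 T.

3.08×10^-9 T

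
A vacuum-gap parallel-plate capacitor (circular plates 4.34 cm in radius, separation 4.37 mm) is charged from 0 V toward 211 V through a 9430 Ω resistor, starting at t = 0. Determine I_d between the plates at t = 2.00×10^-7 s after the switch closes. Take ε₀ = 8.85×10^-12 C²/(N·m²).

With C = ε₀A/d = (8.85×10^-12)(5.917×10^-3)/(4.37×10^-3) = 1.198×10^-11 F, the time constant is τ = RC = 1.130×10^-7 s, so t/τ = 1.770 and e^(−t/τ) = 0.1703.
I_d = I_cond = (V₀/R) e^(−t/τ) = (0.02238)(0.1703) = 3.81×10^-3 A.

3.81×10^-3 A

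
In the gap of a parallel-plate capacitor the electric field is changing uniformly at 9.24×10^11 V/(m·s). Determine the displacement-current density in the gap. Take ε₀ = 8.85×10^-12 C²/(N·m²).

8.18 A/m²

J_d = ε₀ ∂E/∂t, so J_d = 8.18 A/m².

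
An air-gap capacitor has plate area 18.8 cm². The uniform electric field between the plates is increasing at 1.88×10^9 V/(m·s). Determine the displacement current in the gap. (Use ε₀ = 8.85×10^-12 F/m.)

3.13×10^-5 A

I_d = ε₀ A (dE/dt) = (8.85×10^-12)(1.88×10^-3 m²)(1.88×10^9) = 3.13×10^-5 A.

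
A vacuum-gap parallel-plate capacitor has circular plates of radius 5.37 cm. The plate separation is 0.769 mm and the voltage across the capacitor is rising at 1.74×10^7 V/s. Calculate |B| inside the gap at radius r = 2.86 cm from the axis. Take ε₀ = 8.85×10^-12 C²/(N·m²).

dE/dt = (dV/dt)/d = 2.263×10^10 V/(m·s); I_d = ε₀(πR²)(dE/dt) = (8.85×10^-12)(9.059×10^-3)(2.263×10^10) = 1.814×10^-3 A.
An Ampèrian loop of radius r encloses a fraction (r/R)² of I_d. Then B·2πr = μ₀ I_d (r/R)², giving B = μ₀ I_d r/(2πR²) = 3.60×10^-9 T.

3.60×10^-9 T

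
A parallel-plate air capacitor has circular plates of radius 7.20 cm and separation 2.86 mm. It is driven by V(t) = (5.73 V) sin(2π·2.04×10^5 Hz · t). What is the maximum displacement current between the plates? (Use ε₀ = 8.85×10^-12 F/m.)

3.70×10^-4 A

The displacement current equals the conduction current C dV/dt, which peaks at C V₀ ω.
With C = ε₀A/d = (8.85×10^-12)(0.01629)/(2.86×10^-3) = 5.041×10^-11 F and ω = 2πf = 1.282×10^6 rad/s, I_d,max = (5.041×10^-11)(5.73)(1.282×10^6) = 3.70×10^-4 A.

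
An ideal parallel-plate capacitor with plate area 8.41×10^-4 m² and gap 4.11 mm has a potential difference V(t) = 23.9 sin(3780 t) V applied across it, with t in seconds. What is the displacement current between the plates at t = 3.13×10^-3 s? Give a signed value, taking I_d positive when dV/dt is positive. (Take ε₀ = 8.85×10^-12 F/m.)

1.21×10^-7 A

dV/dt = (23.9)(3780)·cos(11.8314) = 6.702×10^4 V/s.
I_d = C dV/dt with C = ε₀A/d = (8.85×10^-12)(8.41×10^-4)/(4.11×10^-3) = 1.811×10^-12 F, so I_d = (1.811×10^-12)(6.702×10^4) = 1.21×10^-7 A.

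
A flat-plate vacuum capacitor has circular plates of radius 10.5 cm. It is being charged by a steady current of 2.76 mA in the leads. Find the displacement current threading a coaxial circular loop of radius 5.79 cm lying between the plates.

8.39×10^-4 A

Between the plates the displacement current equals the wire current: I_d = 2.76 mA = 2.76×10^-3 A.
Through an area πr² the displacement current is I_d·(πr²/πR²) = I_d (r/R)² = 8.39×10^-4 A.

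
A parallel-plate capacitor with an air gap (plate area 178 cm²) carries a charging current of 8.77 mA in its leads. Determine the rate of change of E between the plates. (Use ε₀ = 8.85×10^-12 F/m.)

5.57×10^10 V/(m·s)

Charge continuity gives I_d = I = 8.77×10^-3 A between the plates.
Inverting I_d = ε₀ A dE/dt gives dE/dt = 8.77×10^-3 / (8.85×10^-12 · 0.0178) = 5.57×10^10 V/(m·s).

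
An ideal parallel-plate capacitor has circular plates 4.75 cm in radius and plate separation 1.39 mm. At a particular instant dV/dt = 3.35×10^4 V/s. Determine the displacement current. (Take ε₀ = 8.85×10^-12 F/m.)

1.51×10^-6 A

The displacement current equals the charging current C dV/dt. With C = ε₀A/d = (8.85×10^-12)(7.088×10^-3)/(1.39×10^-3) = 4.513×10^-11 F, I_d = (4.513×10^-11)(3.35×10^4) = 1.51×10^-6 A.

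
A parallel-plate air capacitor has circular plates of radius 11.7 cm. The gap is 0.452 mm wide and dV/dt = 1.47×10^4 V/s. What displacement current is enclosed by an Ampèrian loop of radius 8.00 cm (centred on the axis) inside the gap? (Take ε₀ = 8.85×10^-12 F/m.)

5.79×10^-6 A

With E = V/d, dE/dt = 3.252×10^7 V/(m·s) and πR² = 0.04301 m², giving I_d = ε₀ πR² dE/dt = 1.238×10^-5 A.
The field is uniform, so I_d,enc = I_d (r/R)² = (1.238×10^-5)(8.00/11.7)² = 5.79×10^-6 A.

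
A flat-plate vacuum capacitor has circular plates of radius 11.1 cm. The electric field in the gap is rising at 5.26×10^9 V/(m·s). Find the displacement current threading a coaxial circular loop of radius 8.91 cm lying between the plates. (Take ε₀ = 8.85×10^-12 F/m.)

I_d = ε₀ dΦ_E/dt = ε₀ πR² (dE/dt) = (8.85×10^-12)(0.03871)(5.26×10^9) = 1.802×10^-3 A through the full plate area.
Since J_d is uniform, the enclosed fraction is (r/R)² = 0.6443, giving I_d,enc = 1.16×10^-3 A.

1.16×10^-3 A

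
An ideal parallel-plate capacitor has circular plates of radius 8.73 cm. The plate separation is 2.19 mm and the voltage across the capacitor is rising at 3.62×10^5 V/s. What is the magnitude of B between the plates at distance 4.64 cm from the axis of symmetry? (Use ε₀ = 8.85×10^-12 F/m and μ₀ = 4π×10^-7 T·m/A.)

dE/dt = (dV/dt)/d = 1.653×10^8 V/(m·s); I_d = ε₀(πR²)(dE/dt) = (8.85×10^-12)(0.02394)(1.653×10^8) = 3.502×10^-5 A.
∮B·dl = μ₀ I_d,enc with I_d,enc = I_d r²/R² = 9.893×10^-6 A; so B = μ₀ I_d,enc/(2πr) = 4.26×10^-11 T.

4.26×10^-11 T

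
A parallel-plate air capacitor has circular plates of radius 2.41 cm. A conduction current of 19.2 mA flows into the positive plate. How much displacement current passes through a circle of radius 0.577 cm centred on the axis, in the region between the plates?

1.10×10^-3 A

Between the plates the displacement current equals the wire current: I_d = 19.2 mA = 0.0192 A.
Through an area πr² the displacement current is I_d·(πr²/πR²) = I_d (r/R)² = 1.10×10^-3 A.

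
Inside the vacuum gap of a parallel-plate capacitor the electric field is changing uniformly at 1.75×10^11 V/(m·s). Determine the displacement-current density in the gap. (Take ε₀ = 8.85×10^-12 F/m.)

1.55 A/m²

J_d = ε₀ dE/dt = (8.85×10^-12)(1.75×10^11) = 1.55 A/m².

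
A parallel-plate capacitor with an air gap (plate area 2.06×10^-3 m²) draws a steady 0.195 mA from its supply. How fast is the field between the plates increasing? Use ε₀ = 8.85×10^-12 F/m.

1.07×10^10 V/(m·s)

Charge continuity gives I_d = I = 1.95×10^-4 A between the plates.
Inverting I_d = ε₀ A dE/dt gives dE/dt = 1.95×10^-4 / (8.85×10^-12 · 2.06×10^-3) = 1.07×10^10 V/(m·s).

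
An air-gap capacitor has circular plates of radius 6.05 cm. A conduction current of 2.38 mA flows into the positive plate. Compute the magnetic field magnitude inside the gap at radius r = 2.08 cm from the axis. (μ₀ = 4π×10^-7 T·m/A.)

2.70×10^-9 T

No conduction current crosses the gap, so I_d there equals the 2.38×10^-3 A in the leads.
∮B·dl = μ₀ I_d,enc with I_d,enc = I_d r²/R² = 2.813×10^-4 A; so B = μ₀ I_d,enc/(2πr) = 2.70×10^-9 T.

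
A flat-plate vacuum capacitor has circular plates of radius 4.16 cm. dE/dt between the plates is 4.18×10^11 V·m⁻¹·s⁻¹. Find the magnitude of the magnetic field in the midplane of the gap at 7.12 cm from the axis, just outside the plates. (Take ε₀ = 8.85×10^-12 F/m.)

Through the whole plate area (πR² = 5.437×10^-3 m²), I_d = ε₀ πR² dE/dt = 0.02011 A.
Outside the plates the loop encloses all of I_d, so B·2πr = μ₀ I_d and B = 5.65×10^-8 T.

5.65×10^-8 T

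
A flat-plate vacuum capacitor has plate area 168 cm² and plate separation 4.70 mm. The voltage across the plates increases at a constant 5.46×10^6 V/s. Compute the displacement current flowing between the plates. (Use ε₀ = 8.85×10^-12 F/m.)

1.73×10^-4 A

The displacement current equals the charging current C dV/dt. With C = ε₀A/d = (8.85×10^-12)(0.0168)/(4.70×10^-3) = 3.163×10^-11 F, I_d = (3.163×10^-11)(5.46×10^6) = 1.73×10^-4 A.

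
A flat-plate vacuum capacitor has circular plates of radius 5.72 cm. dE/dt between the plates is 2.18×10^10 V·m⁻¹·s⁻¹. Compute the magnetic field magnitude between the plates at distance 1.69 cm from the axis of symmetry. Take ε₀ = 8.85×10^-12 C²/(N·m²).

2.05×10^-9 T

I_d = ε₀ dΦ_E/dt = ε₀ πR² (dE/dt) = (8.85×10^-12)(0.01028)(2.18×10^10) = 1.983×10^-3 A through the full plate area.
∮B·dl = μ₀ I_d,enc with I_d,enc = I_d r²/R² = 1.731×10^-4 A; so B = μ₀ I_d,enc/(2πr) = 2.05×10^-9 T.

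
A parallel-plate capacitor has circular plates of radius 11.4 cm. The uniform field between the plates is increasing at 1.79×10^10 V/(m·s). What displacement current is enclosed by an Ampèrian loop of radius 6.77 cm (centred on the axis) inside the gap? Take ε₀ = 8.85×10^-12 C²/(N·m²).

Total displacement current: I_d = ε₀(πR²)(dE/dt) = (8.85×10^-12)(0.04083)(1.79×10^10) = 6.468×10^-3 A.
Through an area πr² the displacement current is I_d·(πr²/πR²) = I_d (r/R)² = 2.28×10^-3 A.

2.28×10^-3 A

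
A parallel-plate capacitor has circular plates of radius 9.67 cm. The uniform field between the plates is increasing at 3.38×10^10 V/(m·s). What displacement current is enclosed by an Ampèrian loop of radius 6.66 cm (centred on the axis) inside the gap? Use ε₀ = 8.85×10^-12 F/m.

Through the whole plate area (πR² = 0.02938 m²), I_d = ε₀ πR² dE/dt = 8.788×10^-3 A.
The field is uniform, so I_d,enc = I_d (r/R)² = (8.788×10^-3)(6.66/9.67)² = 4.17×10^-3 A.

4.17×10^-3 A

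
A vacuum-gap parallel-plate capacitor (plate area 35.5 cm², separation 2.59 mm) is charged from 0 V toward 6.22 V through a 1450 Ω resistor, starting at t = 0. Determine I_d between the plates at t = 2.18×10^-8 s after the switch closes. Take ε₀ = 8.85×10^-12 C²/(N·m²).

1.24×10^-3 A

C = ε₀A/d = (8.85×10^-12)(3.55×10^-3)/(2.59×10^-3) = 1.213×10^-11 F and τ = RC = 1.759×10^-8 s. I_d in the gap equals the RC charging current.
I_d(t) = (V₀/R) e^(−t/τ) = 4.290×10^-3 · e^(−1.239) = 1.24×10^-3 A.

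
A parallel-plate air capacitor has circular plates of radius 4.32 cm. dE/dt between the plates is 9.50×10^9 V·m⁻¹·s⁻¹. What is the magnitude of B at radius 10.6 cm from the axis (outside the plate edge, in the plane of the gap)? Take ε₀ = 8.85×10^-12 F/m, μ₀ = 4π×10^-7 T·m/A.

9.30×10^-10 T

Total displacement current: I_d = ε₀(πR²)(dE/dt) = (8.85×10^-12)(5.863×10^-3)(9.50×10^9) = 4.929×10^-4 A.
With r > R the enclosed displacement current is the full I_d; B = μ₀ I_d / (2πr) = 9.30×10^-10 T.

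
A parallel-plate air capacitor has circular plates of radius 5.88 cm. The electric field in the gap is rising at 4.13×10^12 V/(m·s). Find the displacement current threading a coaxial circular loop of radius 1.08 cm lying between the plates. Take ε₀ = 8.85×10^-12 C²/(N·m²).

I_d = ε₀ dΦ_E/dt = ε₀ πR² (dE/dt) = (8.85×10^-12)(0.01086)(4.13×10^12) = 0.3969 A through the full plate area.
Since J_d is uniform, the enclosed fraction is (r/R)² = 0.03374, giving I_d,enc = 0.0134 A.

0.0134 A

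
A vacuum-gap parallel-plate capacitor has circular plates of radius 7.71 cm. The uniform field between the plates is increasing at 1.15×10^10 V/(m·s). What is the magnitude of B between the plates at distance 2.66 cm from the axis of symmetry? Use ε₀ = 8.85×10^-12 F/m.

I_d = ε₀ dΦ_E/dt = ε₀ πR² (dE/dt) = (8.85×10^-12)(0.01867)(1.15×10^10) = 1.900×10^-3 A through the full plate area.
An Ampèrian loop of radius r encloses a fraction (r/R)² of I_d. Then B·2πr = μ₀ I_d (r/R)², giving B = μ₀ I_d r/(2πR²) = 1.70×10^-9 T.

1.70×10^-9 T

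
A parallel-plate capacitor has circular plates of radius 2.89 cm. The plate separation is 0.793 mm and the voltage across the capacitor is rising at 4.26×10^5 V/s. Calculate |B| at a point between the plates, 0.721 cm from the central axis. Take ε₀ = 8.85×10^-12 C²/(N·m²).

2.15×10^-11 T

I_d = C dV/dt with C = ε₀πR²/d = 2.928×10^-11 F, so I_d = (2.928×10^-11)(4.26×10^5) = 1.247×10^-5 A.
An Ampèrian loop of radius r encloses a fraction (r/R)² of I_d. Then B·2πr = μ₀ I_d (r/R)², giving B = μ₀ I_d r/(2πR²) = 2.15×10^-11 T.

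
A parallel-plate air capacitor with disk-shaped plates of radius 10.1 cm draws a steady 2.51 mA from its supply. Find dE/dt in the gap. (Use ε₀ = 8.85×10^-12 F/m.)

Charge continuity gives I_d = I = 2.51×10^-3 A between the plates.
Inverting I_d = ε₀ A dE/dt gives dE/dt = 2.51×10^-3 / (8.85×10^-12 · 0.03205) = 8.85×10^9 V/(m·s).

8.85×10^9 V/(m·s)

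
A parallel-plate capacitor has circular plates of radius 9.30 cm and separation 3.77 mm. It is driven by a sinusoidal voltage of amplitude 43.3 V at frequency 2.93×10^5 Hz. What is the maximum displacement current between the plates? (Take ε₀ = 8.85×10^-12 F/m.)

5.08×10^-3 A

The displacement current equals the conduction current C dV/dt, which peaks at C V₀ ω.
With C = ε₀A/d = (8.85×10^-12)(0.02717)/(3.77×10^-3) = 6.378×10^-11 F and ω = 2πf = 1.841×10^6 rad/s, I_d,max = (6.378×10^-11)(43.3)(1.841×10^6) = 5.08×10^-3 A.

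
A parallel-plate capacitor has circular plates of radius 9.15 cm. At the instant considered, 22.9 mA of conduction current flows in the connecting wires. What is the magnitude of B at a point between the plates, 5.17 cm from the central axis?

Between the plates the displacement current equals the wire current: I_d = 22.9 mA = 0.0229 A.
∮B·dl = μ₀ I_d,enc with I_d,enc = I_d r²/R² = 7.311×10^-3 A; so B = μ₀ I_d,enc/(2πr) = 2.83×10^-8 T.

2.83×10^-8 T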